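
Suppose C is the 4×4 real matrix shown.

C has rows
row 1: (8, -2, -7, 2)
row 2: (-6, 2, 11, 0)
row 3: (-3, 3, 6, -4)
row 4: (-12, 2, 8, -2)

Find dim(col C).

Row reduce to echelon form.
R2 ← R2 + (3/4)·R1: [0, 1/2, 23/4, 3/2]
R3 ← R3 + (3/8)·R1: [0, 9/4, 27/8, -13/4]
R4 ← R4 + (3/2)·R1: [0, -1, -5/2, 1]
R3 ← R3 − (9/2)·R2: [0, 0, -45/2, -10]
R4 ← R4 + (2)·R2: [0, 0, 9, 4]
R4 ← R4 + (2/5)·R3: [0, 0, 0, 0]
Echelon form has 3 nonzero rows, so rank(C) = 3.
The column space has dimension equal to the rank: 3.

3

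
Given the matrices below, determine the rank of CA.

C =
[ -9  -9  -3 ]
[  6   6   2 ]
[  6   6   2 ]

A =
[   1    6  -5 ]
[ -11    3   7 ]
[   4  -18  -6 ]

First compute CA:
[[ 78, -27,   0],
 [-52,  18,   0],
 [-52,  18,   0]]
Now row reduce the product.
R2 ← R2 + (2/3)·R1: [0, 0, 0]
R3 ← R3 + (2/3)·R1: [0, 0, 0]
1 nonzero row, so rank(CA) = 1.

1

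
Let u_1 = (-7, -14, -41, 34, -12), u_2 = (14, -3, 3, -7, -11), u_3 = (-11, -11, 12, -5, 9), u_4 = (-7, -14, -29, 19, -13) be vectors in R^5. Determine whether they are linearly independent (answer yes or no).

Form the matrix with these vectors as rows and row reduce.
R2 ← R2 + (2)·R1: [0, -31, -79, 61, -35]
R3 ← R3 − (11/7)·R1: [0, 11, 535/7, -409/7, 195/7]
R4 ← R4 − R1: [0, 0, 12, -15, -1]
R3 ← R3 + (11/31)·R2: [0, 0, 10502/217, -7982/217, 3350/217]
R4 ← R4 − (1302/5251)·R3: [0, 0, 0, -30873/5251, -25351/5251]
4 nonzero rows, so the 4 vectors span a space of dimension 4.
Since 4 = 4, the vectors are linearly independent.

yes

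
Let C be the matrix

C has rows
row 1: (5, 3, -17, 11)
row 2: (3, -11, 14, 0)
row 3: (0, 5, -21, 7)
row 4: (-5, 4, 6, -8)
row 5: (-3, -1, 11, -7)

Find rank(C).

4

Row reduce to echelon form.
R2 ← R2 − (3/5)·R1: [0, -64/5, 121/5, -33/5]
R4 ← R4 + R1: [0, 7, -11, 3]
R5 ← R5 + (3/5)·R1: [0, 4/5, 4/5, -2/5]
R3 ← R3 + (25/64)·R2: [0, 0, -739/64, 283/64]
R4 ← R4 + (35/64)·R2: [0, 0, 143/64, -39/64]
R5 ← R5 + (1/16)·R2: [0, 0, 37/16, -13/16]
R4 ← R4 + (143/739)·R3: [0, 0, 0, 182/739]
R5 ← R5 + (148/739)·R3: [0, 0, 0, 54/739]
R5 ← R5 − (27/91)·R4: [0, 0, 0, 0]
Echelon form has 4 nonzero rows, so rank(C) = 4.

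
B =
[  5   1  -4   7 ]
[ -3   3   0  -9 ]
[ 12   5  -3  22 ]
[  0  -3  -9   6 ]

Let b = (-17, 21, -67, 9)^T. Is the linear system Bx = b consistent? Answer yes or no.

Row reduce the augmented matrix [B | b].
R2 ← R2 + (3/5)·R1: [0, 18/5, -12/5, -24/5, 54/5]
R3 ← R3 − (12/5)·R1: [0, 13/5, 33/5, 26/5, -131/5]
R3 ← R3 − (13/18)·R2: [0, 0, 25/3, 26/3, -34]
R4 ← R4 + (5/6)·R2: [0, 0, -11, 2, 18]
R4 ← R4 + (33/25)·R3: [0, 0, 0, 336/25, -672/25]
The echelon form has 4 nonzero rows, and every pivot lies in the first 4 columns, so rank(B) = rank([B|b]) = 4.
The system is consistent.

yes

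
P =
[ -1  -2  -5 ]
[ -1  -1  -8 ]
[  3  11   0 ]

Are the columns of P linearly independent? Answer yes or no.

Row reduce P to echelon form.
R2 ← R2 − R1: [0, 1, -3]
R3 ← R3 + (3)·R1: [0, 5, -15]
R3 ← R3 − (5)·R2: [0, 0, 0]
2 pivots among 3 columns.
Only 2 < 3 pivot columns, so the columns are linearly dependent.

no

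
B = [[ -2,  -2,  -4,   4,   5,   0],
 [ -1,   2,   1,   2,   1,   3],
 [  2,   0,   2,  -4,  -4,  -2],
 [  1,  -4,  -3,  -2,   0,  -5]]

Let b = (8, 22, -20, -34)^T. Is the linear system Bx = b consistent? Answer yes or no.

yes

Row reduce the augmented matrix [B | b].
R2 ← R2 − (1/2)·R1: [0, 3, 3, 0, -3/2, 3, 18]
R3 ← R3 + R1: [0, -2, -2, 0, 1, -2, -12]
R4 ← R4 + (1/2)·R1: [0, -5, -5, 0, 5/2, -5, -30]
R3 ← R3 + (2/3)·R2: [0, 0, 0, 0, 0, 0, 0]
R4 ← R4 + (5/3)·R2: [0, 0, 0, 0, 0, 0, 0]
The echelon form has 2 nonzero rows, and every pivot lies in the first 6 columns, so rank(B) = rank([B|b]) = 2.
The system is consistent.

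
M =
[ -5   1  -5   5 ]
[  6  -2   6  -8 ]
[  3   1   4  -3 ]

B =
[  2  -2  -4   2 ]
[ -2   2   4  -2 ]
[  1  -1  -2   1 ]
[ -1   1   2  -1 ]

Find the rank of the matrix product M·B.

1

First compute MB:
[[-22,  22,  44, -22],
 [ 30, -30, -60,  30],
 [ 11, -11, -22,  11]]
Now row reduce the product.
R2 ← R2 + (15/11)·R1: [0, 0, 0, 0]
R3 ← R3 + (1/2)·R1: [0, 0, 0, 0]
1 nonzero row, so rank(MB) = 1.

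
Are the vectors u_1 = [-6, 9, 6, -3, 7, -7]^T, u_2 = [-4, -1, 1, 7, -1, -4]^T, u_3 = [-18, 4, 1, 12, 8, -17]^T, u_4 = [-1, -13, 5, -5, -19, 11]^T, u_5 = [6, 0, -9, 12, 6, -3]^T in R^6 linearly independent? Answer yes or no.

no

Form the matrix with these vectors as rows and row reduce.
R2 ← R2 − (2/3)·R1: [0, -7, -3, 9, -17/3, 2/3]
R3 ← R3 − (3)·R1: [0, -23, -17, 21, -13, 4]
R4 ← R4 − (1/6)·R1: [0, -29/2, 4, -9/2, -121/6, 73/6]
R5 ← R5 + R1: [0, 9, -3, 9, 13, -10]
R3 ← R3 − (23/7)·R2: [0, 0, -50/7, -60/7, 118/21, 38/21]
R4 ← R4 − (29/14)·R2: [0, 0, 143/14, -162/7, -59/7, 151/14]
R5 ← R5 + (9/7)·R2: [0, 0, -48/7, 144/7, 40/7, -64/7]
R4 ← R4 + (143/100)·R3: [0, 0, 0, -177/5, -59/150, 1003/75]
R5 ← R5 − (24/25)·R3: [0, 0, 0, 144/5, 8/25, -272/25]
R5 ← R5 + (48/59)·R4: [0, 0, 0, 0, 0, 0]
4 nonzero rows, so the 5 vectors span a space of dimension 4.
Since 4 < 5, the vectors are linearly dependent.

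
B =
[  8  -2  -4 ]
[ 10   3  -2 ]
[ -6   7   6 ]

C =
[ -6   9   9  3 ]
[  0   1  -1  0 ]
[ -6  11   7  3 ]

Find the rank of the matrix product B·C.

First compute BC:
[[-24,  26,  46,  12],
 [-48,  71,  73,  24],
 [  0,  19, -19,   0]]
Now row reduce the product.
R2 ← R2 − (2)·R1: [0, 19, -19, 0]
R3 ← R3 − R2: [0, 0, 0, 0]
2 nonzero rows, so rank(BC) = 2.

2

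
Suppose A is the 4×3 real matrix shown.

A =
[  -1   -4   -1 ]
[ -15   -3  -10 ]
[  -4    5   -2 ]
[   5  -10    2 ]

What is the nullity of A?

Row reduce to echelon form.
R2 ← R2 − (15)·R1: [0, 57, 5]
R3 ← R3 − (4)·R1: [0, 21, 2]
R4 ← R4 + (5)·R1: [0, -30, -3]
R3 ← R3 − (7/19)·R2: [0, 0, 3/19]
R4 ← R4 + (10/19)·R2: [0, 0, -7/19]
R4 ← R4 + (7/3)·R3: [0, 0, 0]
3 nonzero rows, so rank(A) = 3.
A has 3 columns; by rank–nullity, nullity = 3 − 3 = 0.

0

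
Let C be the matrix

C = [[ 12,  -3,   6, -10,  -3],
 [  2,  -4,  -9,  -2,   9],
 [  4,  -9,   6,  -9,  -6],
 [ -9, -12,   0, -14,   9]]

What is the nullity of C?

Row reduce to echelon form.
R2 ← R2 − (1/6)·R1: [0, -7/2, -10, -1/3, 19/2]
R3 ← R3 − (1/3)·R1: [0, -8, 4, -17/3, -5]
R4 ← R4 + (3/4)·R1: [0, -57/4, 9/2, -43/2, 27/4]
R3 ← R3 − (16/7)·R2: [0, 0, 188/7, -103/21, -187/7]
R4 ← R4 − (57/14)·R2: [0, 0, 633/14, -141/7, -447/14]
R4 ← R4 − (633/376)·R3: [0, 0, 0, -4469/376, 4905/376]
4 nonzero rows, so rank(C) = 4.
C has 5 columns; by rank–nullity, nullity = 5 − 4 = 1.

1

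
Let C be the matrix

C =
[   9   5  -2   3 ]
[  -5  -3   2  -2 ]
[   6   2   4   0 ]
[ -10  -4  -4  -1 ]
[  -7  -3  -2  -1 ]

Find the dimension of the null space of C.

Row reduce to echelon form.
R2 ← R2 + (5/9)·R1: [0, -2/9, 8/9, -1/3]
R3 ← R3 − (2/3)·R1: [0, -4/3, 16/3, -2]
R4 ← R4 + (10/9)·R1: [0, 14/9, -56/9, 7/3]
R5 ← R5 + (7/9)·R1: [0, 8/9, -32/9, 4/3]
R3 ← R3 − (6)·R2: [0, 0, 0, 0]
R4 ← R4 + (7)·R2: [0, 0, 0, 0]
R5 ← R5 + (4)·R2: [0, 0, 0, 0]
2 nonzero rows, so rank(C) = 2.
C has 4 columns; by rank–nullity, nullity = 4 − 2 = 2.

2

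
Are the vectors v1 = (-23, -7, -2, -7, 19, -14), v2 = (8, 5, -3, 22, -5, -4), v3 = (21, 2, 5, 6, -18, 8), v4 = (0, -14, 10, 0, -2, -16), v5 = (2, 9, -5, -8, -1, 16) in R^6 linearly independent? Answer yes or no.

no

Form the matrix with these vectors as rows and row reduce.
R2 ← R2 + (8/23)·R1: [0, 59/23, -85/23, 450/23, 37/23, -204/23]
R3 ← R3 + (21/23)·R1: [0, -101/23, 73/23, -9/23, -15/23, -110/23]
R5 ← R5 + (2/23)·R1: [0, 193/23, -119/23, -198/23, 15/23, 340/23]
R3 ← R3 + (101/59)·R2: [0, 0, -186/59, 1953/59, 124/59, -1178/59]
R4 ← R4 + (322/59)·R2: [0, 0, -600/59, 6300/59, 400/59, -3800/59]
R5 ← R5 − (193/59)·R2: [0, 0, 408/59, -4284/59, -272/59, 2584/59]
R4 ← R4 − (100/31)·R3: [0, 0, 0, 0, 0, 0]
R5 ← R5 + (68/31)·R3: [0, 0, 0, 0, 0, 0]
3 nonzero rows, so the 5 vectors span a space of dimension 3.
Since 3 < 5, the vectors are linearly dependent.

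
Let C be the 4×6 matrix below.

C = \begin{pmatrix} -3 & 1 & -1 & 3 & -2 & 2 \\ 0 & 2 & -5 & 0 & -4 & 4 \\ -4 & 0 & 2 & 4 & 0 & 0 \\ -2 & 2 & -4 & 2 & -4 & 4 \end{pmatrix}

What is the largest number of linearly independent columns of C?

2

Row reduce to echelon form.
R3 ← R3 − (4/3)·R1: [0, -4/3, 10/3, 0, 8/3, -8/3]
R4 ← R4 − (2/3)·R1: [0, 4/3, -10/3, 0, -8/3, 8/3]
R3 ← R3 + (2/3)·R2: [0, 0, 0, 0, 0, 0]
R4 ← R4 − (2/3)·R2: [0, 0, 0, 0, 0, 0]
Echelon form has 2 nonzero rows, so rank(C) = 2.
The rank gives the maximum number of linearly independent columns: 2.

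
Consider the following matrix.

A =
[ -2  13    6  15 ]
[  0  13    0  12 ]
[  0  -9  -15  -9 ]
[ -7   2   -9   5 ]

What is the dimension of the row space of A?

4

Row reduce to echelon form.
R4 ← R4 − (7/2)·R1: [0, -87/2, -30, -95/2]
R3 ← R3 + (9/13)·R2: [0, 0, -15, -9/13]
R4 ← R4 + (87/26)·R2: [0, 0, -30, -191/26]
R4 ← R4 − (2)·R3: [0, 0, 0, -155/26]
Echelon form has 4 nonzero rows, so rank(A) = 4.
The row space has dimension equal to the rank: 4.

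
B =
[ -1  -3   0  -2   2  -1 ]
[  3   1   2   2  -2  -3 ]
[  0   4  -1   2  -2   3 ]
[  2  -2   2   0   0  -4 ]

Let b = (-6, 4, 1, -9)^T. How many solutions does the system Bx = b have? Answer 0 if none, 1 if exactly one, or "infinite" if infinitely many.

0

Row reduce the augmented matrix [B | b].
R2 ← R2 + (3)·R1: [0, -8, 2, -4, 4, -6, -14]
R4 ← R4 + (2)·R1: [0, -8, 2, -4, 4, -6, -21]
R3 ← R3 + (1/2)·R2: [0, 0, 0, 0, 0, 0, -6]
R4 ← R4 − R2: [0, 0, 0, 0, 0, 0, -7]
R4 ← R4 − (7/6)·R3: [0, 0, 0, 0, 0, 0, 0]
The echelon form has 3 nonzero rows; the last pivot sits in the augmented column, so rank(B) = 2 but rank([B|b]) = 3.
Since the ranks differ, the system is inconsistent.
It has no solutions.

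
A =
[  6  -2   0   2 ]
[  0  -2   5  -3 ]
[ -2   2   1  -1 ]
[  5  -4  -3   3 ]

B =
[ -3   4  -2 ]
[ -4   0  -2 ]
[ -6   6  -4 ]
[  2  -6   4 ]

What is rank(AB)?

3

First compute AB:
[[ -6,  12,   0],
 [-28,  48, -28],
 [-10,   4,  -8],
 [ 25, -16,  22]]
Now row reduce the product.
R2 ← R2 − (14/3)·R1: [0, -8, -28]
R3 ← R3 − (5/3)·R1: [0, -16, -8]
R4 ← R4 + (25/6)·R1: [0, 34, 22]
R3 ← R3 − (2)·R2: [0, 0, 48]
R4 ← R4 + (17/4)·R2: [0, 0, -97]
R4 ← R4 + (97/48)·R3: [0, 0, 0]
3 nonzero rows, so rank(AB) = 3.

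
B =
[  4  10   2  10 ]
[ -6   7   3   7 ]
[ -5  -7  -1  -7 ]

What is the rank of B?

2

Row reduce to echelon form.
R2 ← R2 + (3/2)·R1: [0, 22, 6, 22]
R3 ← R3 + (5/4)·R1: [0, 11/2, 3/2, 11/2]
R3 ← R3 − (1/4)·R2: [0, 0, 0, 0]
Echelon form has 2 nonzero rows, so rank(B) = 2.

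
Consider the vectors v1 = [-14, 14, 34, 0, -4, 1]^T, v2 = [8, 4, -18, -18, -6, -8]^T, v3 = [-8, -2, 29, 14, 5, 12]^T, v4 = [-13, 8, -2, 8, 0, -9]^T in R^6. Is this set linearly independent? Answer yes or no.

yes

Form the matrix with these vectors as rows and row reduce.
R2 ← R2 + (4/7)·R1: [0, 12, 10/7, -18, -58/7, -52/7]
R3 ← R3 − (4/7)·R1: [0, -10, 67/7, 14, 51/7, 80/7]
R4 ← R4 − (13/14)·R1: [0, -5, -235/7, 8, 26/7, -139/14]
R3 ← R3 + (5/6)·R2: [0, 0, 226/21, -1, 8/21, 110/21]
R4 ← R4 + (5/12)·R2: [0, 0, -1385/42, 1/2, 11/42, -547/42]
R4 ← R4 + (1385/452)·R3: [0, 0, 0, -1159/452, 323/226, 342/113]
4 nonzero rows, so the 4 vectors span a space of dimension 4.
Since 4 = 4, the vectors are linearly independent.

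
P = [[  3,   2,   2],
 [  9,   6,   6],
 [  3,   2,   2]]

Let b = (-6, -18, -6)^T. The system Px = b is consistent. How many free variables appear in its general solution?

Row reduce the augmented matrix [P | b].
R2 ← R2 − (3)·R1: [0, 0, 0, 0]
R3 ← R3 − R1: [0, 0, 0, 0]
The echelon form has 1 nonzero rows, and every pivot lies in the first 3 columns, so rank(P) = rank([P|b]) = 1.
The system is consistent.
Free variables = (unknowns) − (rank) = 3 − 1 = 2.

2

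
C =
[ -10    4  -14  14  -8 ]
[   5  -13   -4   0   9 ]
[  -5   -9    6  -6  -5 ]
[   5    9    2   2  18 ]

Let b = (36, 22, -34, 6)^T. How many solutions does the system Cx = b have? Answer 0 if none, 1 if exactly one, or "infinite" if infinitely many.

Row reduce the augmented matrix [C | b].
R2 ← R2 + (1/2)·R1: [0, -11, -11, 7, 5, 40]
R3 ← R3 − (1/2)·R1: [0, -11, 13, -13, -1, -52]
R4 ← R4 + (1/2)·R1: [0, 11, -5, 9, 14, 24]
R3 ← R3 − R2: [0, 0, 24, -20, -6, -92]
R4 ← R4 + R2: [0, 0, -16, 16, 19, 64]
R4 ← R4 + (2/3)·R3: [0, 0, 0, 8/3, 15, 8/3]
The echelon form has 4 nonzero rows, and every pivot lies in the first 5 columns, so rank(C) = rank([C|b]) = 4.
The system is consistent.
rank = 4 < 5 unknowns, so there are infinitely many solutions.

infinite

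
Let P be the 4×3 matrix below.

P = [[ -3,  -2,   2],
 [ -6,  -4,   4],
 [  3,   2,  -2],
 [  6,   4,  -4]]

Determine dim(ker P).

Row reduce to echelon form.
R2 ← R2 − (2)·R1: [0, 0, 0]
R3 ← R3 + R1: [0, 0, 0]
R4 ← R4 + (2)·R1: [0, 0, 0]
1 nonzero row, so rank(P) = 1.
P has 3 columns; by rank–nullity, nullity = 3 − 1 = 2.

2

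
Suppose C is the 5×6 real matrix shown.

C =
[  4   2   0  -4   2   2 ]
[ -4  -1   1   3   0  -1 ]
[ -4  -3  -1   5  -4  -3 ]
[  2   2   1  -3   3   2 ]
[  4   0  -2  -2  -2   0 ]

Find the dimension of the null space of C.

4

Row reduce to echelon form.
R2 ← R2 + R1: [0, 1, 1, -1, 2, 1]
R3 ← R3 + R1: [0, -1, -1, 1, -2, -1]
R4 ← R4 − (1/2)·R1: [0, 1, 1, -1, 2, 1]
R5 ← R5 − R1: [0, -2, -2, 2, -4, -2]
R3 ← R3 + R2: [0, 0, 0, 0, 0, 0]
R4 ← R4 − R2: [0, 0, 0, 0, 0, 0]
R5 ← R5 + (2)·R2: [0, 0, 0, 0, 0, 0]
2 nonzero rows, so rank(C) = 2.
C has 6 columns; by rank–nullity, nullity = 6 − 2 = 4.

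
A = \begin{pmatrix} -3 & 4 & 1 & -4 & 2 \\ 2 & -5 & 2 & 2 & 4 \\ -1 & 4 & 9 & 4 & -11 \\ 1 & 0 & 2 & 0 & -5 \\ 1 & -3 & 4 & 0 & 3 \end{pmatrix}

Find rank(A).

5

Row reduce to echelon form.
R2 ← R2 + (2/3)·R1: [0, -7/3, 8/3, -2/3, 16/3]
R3 ← R3 − (1/3)·R1: [0, 8/3, 26/3, 16/3, -35/3]
R4 ← R4 + (1/3)·R1: [0, 4/3, 7/3, -4/3, -13/3]
R5 ← R5 + (1/3)·R1: [0, -5/3, 13/3, -4/3, 11/3]
R3 ← R3 + (8/7)·R2: [0, 0, 82/7, 32/7, -39/7]
R4 ← R4 + (4/7)·R2: [0, 0, 27/7, -12/7, -9/7]
R5 ← R5 − (5/7)·R2: [0, 0, 17/7, -6/7, -1/7]
R4 ← R4 − (27/82)·R3: [0, 0, 0, -132/41, 45/82]
R5 ← R5 − (17/82)·R3: [0, 0, 0, -74/41, 83/82]
R5 ← R5 − (37/66)·R4: [0, 0, 0, 0, 31/44]
Echelon form has 5 nonzero rows, so rank(A) = 5.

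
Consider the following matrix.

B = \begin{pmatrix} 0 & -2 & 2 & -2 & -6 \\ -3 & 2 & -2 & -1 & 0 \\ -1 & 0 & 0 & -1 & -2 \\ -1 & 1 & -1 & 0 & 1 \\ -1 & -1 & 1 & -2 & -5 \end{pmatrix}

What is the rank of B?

2

Row reduce to echelon form.
Swap R1 ↔ R2
R3 ← R3 − (1/3)·R1: [0, -2/3, 2/3, -2/3, -2]
R4 ← R4 − (1/3)·R1: [0, 1/3, -1/3, 1/3, 1]
R5 ← R5 − (1/3)·R1: [0, -5/3, 5/3, -5/3, -5]
R3 ← R3 − (1/3)·R2: [0, 0, 0, 0, 0]
R4 ← R4 + (1/6)·R2: [0, 0, 0, 0, 0]
R5 ← R5 − (5/6)·R2: [0, 0, 0, 0, 0]
Echelon form has 2 nonzero rows, so rank(B) = 2.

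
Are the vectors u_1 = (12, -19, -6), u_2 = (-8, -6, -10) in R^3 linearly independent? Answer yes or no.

yes

Form the matrix with these vectors as rows and row reduce.
R2 ← R2 + (2/3)·R1: [0, -56/3, -14]
2 nonzero rows, so the 2 vectors span a space of dimension 2.
Since 2 = 2, the vectors are linearly independent.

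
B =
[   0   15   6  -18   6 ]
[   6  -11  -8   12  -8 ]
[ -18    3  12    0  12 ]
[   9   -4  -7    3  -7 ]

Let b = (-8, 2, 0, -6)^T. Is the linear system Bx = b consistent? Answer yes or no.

Row reduce the augmented matrix [B | b].
Swap R1 ↔ R2
R3 ← R3 + (3)·R1: [0, -30, -12, 36, -12, 6]
R4 ← R4 − (3/2)·R1: [0, 25/2, 5, -15, 5, -9]
R3 ← R3 + (2)·R2: [0, 0, 0, 0, 0, -10]
R4 ← R4 − (5/6)·R2: [0, 0, 0, 0, 0, -7/3]
R4 ← R4 − (7/30)·R3: [0, 0, 0, 0, 0, 0]
The echelon form has 3 nonzero rows; the last pivot sits in the augmented column, so rank(B) = 2 but rank([B|b]) = 3.
Since the ranks differ, the system is inconsistent.

no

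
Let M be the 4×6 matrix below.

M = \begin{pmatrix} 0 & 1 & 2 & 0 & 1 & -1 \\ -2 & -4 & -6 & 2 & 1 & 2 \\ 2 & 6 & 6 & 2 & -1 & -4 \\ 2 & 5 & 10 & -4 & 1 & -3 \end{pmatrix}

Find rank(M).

3

Row reduce to echelon form.
Swap R1 ↔ R2
R3 ← R3 + R1: [0, 2, 0, 4, 0, -2]
R4 ← R4 + R1: [0, 1, 4, -2, 2, -1]
R3 ← R3 − (2)·R2: [0, 0, -4, 4, -2, 0]
R4 ← R4 − R2: [0, 0, 2, -2, 1, 0]
R4 ← R4 + (1/2)·R3: [0, 0, 0, 0, 0, 0]
Echelon form has 3 nonzero rows, so rank(M) = 3.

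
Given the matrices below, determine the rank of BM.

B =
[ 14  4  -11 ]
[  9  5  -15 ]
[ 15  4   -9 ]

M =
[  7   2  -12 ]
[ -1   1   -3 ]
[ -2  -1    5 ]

First compute BM:
[[116,  43, -235],
 [ 88,  38, -198],
 [119,  43, -237]]
Now row reduce the product.
R2 ← R2 − (22/29)·R1: [0, 156/29, -572/29]
R3 ← R3 − (119/116)·R1: [0, -129/116, 473/116]
R3 ← R3 + (43/208)·R2: [0, 0, 0]
2 nonzero rows, so rank(BM) = 2.

2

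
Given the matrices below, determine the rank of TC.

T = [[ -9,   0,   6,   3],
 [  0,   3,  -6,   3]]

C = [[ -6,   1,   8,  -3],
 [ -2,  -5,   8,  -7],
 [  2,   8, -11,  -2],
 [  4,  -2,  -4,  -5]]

2

First compute TC:
[[ 78,  33, -150,   0],
 [ -6, -69,  78, -24]]
Now row reduce the product.
R2 ← R2 + (1/13)·R1: [0, -864/13, 864/13, -24]
2 nonzero rows, so rank(TC) = 2.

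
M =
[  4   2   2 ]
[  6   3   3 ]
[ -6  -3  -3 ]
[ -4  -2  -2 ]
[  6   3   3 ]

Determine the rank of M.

Row reduce to echelon form.
R2 ← R2 − (3/2)·R1: [0, 0, 0]
R3 ← R3 + (3/2)·R1: [0, 0, 0]
R4 ← R4 + R1: [0, 0, 0]
R5 ← R5 − (3/2)·R1: [0, 0, 0]
Echelon form has 1 nonzero row, so rank(M) = 1.

1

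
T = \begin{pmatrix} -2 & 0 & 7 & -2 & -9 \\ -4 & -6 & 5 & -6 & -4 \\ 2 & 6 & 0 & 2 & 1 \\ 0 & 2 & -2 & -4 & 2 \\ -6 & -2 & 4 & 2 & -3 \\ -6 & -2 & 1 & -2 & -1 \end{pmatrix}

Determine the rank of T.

5

Row reduce to echelon form.
R2 ← R2 − (2)·R1: [0, -6, -9, -2, 14]
R3 ← R3 + R1: [0, 6, 7, 0, -8]
R5 ← R5 − (3)·R1: [0, -2, -17, 8, 24]
R6 ← R6 − (3)·R1: [0, -2, -20, 4, 26]
R3 ← R3 + R2: [0, 0, -2, -2, 6]
R4 ← R4 + (1/3)·R2: [0, 0, -5, -14/3, 20/3]
R5 ← R5 − (1/3)·R2: [0, 0, -14, 26/3, 58/3]
R6 ← R6 − (1/3)·R2: [0, 0, -17, 14/3, 64/3]
R4 ← R4 − (5/2)·R3: [0, 0, 0, 1/3, -25/3]
R5 ← R5 − (7)·R3: [0, 0, 0, 68/3, -68/3]
R6 ← R6 − (17/2)·R3: [0, 0, 0, 65/3, -89/3]
R5 ← R5 − (68)·R4: [0, 0, 0, 0, 544]
R6 ← R6 − (65)·R4: [0, 0, 0, 0, 512]
R6 ← R6 − (16/17)·R5: [0, 0, 0, 0, 0]
Echelon form has 5 nonzero rows, so rank(T) = 5.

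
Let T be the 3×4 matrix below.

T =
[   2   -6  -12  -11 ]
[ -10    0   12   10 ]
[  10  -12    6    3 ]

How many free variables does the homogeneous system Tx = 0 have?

1

Row reduce to echelon form.
R2 ← R2 + (5)·R1: [0, -30, -48, -45]
R3 ← R3 − (5)·R1: [0, 18, 66, 58]
R3 ← R3 + (3/5)·R2: [0, 0, 186/5, 31]
3 nonzero rows, so rank(T) = 3.
T has 4 columns; by rank–nullity, nullity = 4 − 3 = 1.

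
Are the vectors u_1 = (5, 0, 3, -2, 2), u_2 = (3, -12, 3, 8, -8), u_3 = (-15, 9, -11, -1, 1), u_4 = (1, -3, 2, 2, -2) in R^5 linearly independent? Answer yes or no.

no

Form the matrix with these vectors as rows and row reduce.
R2 ← R2 − (3/5)·R1: [0, -12, 6/5, 46/5, -46/5]
R3 ← R3 + (3)·R1: [0, 9, -2, -7, 7]
R4 ← R4 − (1/5)·R1: [0, -3, 7/5, 12/5, -12/5]
R3 ← R3 + (3/4)·R2: [0, 0, -11/10, -1/10, 1/10]
R4 ← R4 − (1/4)·R2: [0, 0, 11/10, 1/10, -1/10]
R4 ← R4 + R3: [0, 0, 0, 0, 0]
3 nonzero rows, so the 4 vectors span a space of dimension 3.
Since 3 < 4, the vectors are linearly dependent.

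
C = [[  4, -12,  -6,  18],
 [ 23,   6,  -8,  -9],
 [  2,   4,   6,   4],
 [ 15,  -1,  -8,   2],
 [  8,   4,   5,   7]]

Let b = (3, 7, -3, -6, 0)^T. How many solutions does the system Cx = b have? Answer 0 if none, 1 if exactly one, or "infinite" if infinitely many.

Row reduce the augmented matrix [C | b].
R2 ← R2 − (23/4)·R1: [0, 75, 53/2, -225/2, -41/4]
R3 ← R3 − (1/2)·R1: [0, 10, 9, -5, -9/2]
R4 ← R4 − (15/4)·R1: [0, 44, 29/2, -131/2, -69/4]
R5 ← R5 − (2)·R1: [0, 28, 17, -29, -6]
R3 ← R3 − (2/15)·R2: [0, 0, 82/15, 10, -47/15]
R4 ← R4 − (44/75)·R2: [0, 0, -157/150, 1/2, -3371/300]
R5 ← R5 − (28/75)·R2: [0, 0, 533/75, 13, -163/75]
R4 ← R4 + (157/820)·R3: [0, 0, 0, 99/41, -4853/410]
R5 ← R5 − (13/10)·R3: [0, 0, 0, 0, 19/10]
The echelon form has 5 nonzero rows; the last pivot sits in the augmented column, so rank(C) = 4 but rank([C|b]) = 5.
Since the ranks differ, the system is inconsistent.
It has no solutions.

0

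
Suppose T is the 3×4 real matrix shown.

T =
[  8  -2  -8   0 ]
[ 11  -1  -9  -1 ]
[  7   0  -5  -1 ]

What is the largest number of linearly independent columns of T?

Row reduce to echelon form.
R2 ← R2 − (11/8)·R1: [0, 7/4, 2, -1]
R3 ← R3 − (7/8)·R1: [0, 7/4, 2, -1]
R3 ← R3 − R2: [0, 0, 0, 0]
Echelon form has 2 nonzero rows, so rank(T) = 2.
The rank gives the maximum number of linearly independent columns: 2.

2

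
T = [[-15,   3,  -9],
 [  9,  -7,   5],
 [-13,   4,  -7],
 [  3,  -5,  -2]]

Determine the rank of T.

Row reduce to echelon form.
R2 ← R2 + (3/5)·R1: [0, -26/5, -2/5]
R3 ← R3 − (13/15)·R1: [0, 7/5, 4/5]
R4 ← R4 + (1/5)·R1: [0, -22/5, -19/5]
R3 ← R3 + (7/26)·R2: [0, 0, 9/13]
R4 ← R4 − (11/13)·R2: [0, 0, -45/13]
R4 ← R4 + (5)·R3: [0, 0, 0]
Echelon form has 3 nonzero rows, so rank(T) = 3.

3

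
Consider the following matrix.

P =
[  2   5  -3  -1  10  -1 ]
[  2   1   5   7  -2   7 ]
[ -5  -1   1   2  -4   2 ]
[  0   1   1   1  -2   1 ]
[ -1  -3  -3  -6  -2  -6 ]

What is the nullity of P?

Row reduce to echelon form.
R2 ← R2 − R1: [0, -4, 8, 8, -12, 8]
R3 ← R3 + (5/2)·R1: [0, 23/2, -13/2, -1/2, 21, -1/2]
R5 ← R5 + (1/2)·R1: [0, -1/2, -9/2, -13/2, 3, -13/2]
R3 ← R3 + (23/8)·R2: [0, 0, 33/2, 45/2, -27/2, 45/2]
R4 ← R4 + (1/4)·R2: [0, 0, 3, 3, -5, 3]
R5 ← R5 − (1/8)·R2: [0, 0, -11/2, -15/2, 9/2, -15/2]
R4 ← R4 − (2/11)·R3: [0, 0, 0, -12/11, -28/11, -12/11]
R5 ← R5 + (1/3)·R3: [0, 0, 0, 0, 0, 0]
4 nonzero rows, so rank(P) = 4.
P has 6 columns; by rank–nullity, nullity = 6 − 4 = 2.

2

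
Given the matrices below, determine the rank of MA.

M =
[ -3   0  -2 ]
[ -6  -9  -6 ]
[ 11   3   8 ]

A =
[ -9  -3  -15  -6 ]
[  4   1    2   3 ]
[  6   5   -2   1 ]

First compute MA:
[[ 15,  -1,  49,  16],
 [-18, -21,  84,   3],
 [-39,  10, -175, -49]]
Now row reduce the product.
R2 ← R2 + (6/5)·R1: [0, -111/5, 714/5, 111/5]
R3 ← R3 + (13/5)·R1: [0, 37/5, -238/5, -37/5]
R3 ← R3 + (1/3)·R2: [0, 0, 0, 0]
2 nonzero rows, so rank(MA) = 2.

2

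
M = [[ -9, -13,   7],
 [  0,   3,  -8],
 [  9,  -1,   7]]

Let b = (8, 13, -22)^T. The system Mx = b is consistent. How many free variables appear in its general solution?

Row reduce the augmented matrix [M | b].
R3 ← R3 + R1: [0, -14, 14, -14]
R3 ← R3 + (14/3)·R2: [0, 0, -70/3, 140/3]
The echelon form has 3 nonzero rows, and every pivot lies in the first 3 columns, so rank(M) = rank([M|b]) = 3.
The system is consistent.
Free variables = (unknowns) − (rank) = 3 − 3 = 0.

0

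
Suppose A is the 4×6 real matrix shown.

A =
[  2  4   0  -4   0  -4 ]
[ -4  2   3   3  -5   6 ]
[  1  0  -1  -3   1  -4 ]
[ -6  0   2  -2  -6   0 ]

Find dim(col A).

Row reduce to echelon form.
R2 ← R2 + (2)·R1: [0, 10, 3, -5, -5, -2]
R3 ← R3 − (1/2)·R1: [0, -2, -1, -1, 1, -2]
R4 ← R4 + (3)·R1: [0, 12, 2, -14, -6, -12]
R3 ← R3 + (1/5)·R2: [0, 0, -2/5, -2, 0, -12/5]
R4 ← R4 − (6/5)·R2: [0, 0, -8/5, -8, 0, -48/5]
R4 ← R4 − (4)·R3: [0, 0, 0, 0, 0, 0]
Echelon form has 3 nonzero rows, so rank(A) = 3.
The column space has dimension equal to the rank: 3.

3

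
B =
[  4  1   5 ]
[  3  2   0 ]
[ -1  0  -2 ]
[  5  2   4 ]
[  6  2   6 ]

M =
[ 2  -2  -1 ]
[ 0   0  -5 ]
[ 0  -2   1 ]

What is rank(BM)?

2

First compute BM:
[[  8, -18,  -4],
 [  6,  -6, -13],
 [ -2,   6,  -1],
 [ 10, -18, -11],
 [ 12, -24, -10]]
Now row reduce the product.
R2 ← R2 − (3/4)·R1: [0, 15/2, -10]
R3 ← R3 + (1/4)·R1: [0, 3/2, -2]
R4 ← R4 − (5/4)·R1: [0, 9/2, -6]
R5 ← R5 − (3/2)·R1: [0, 3, -4]
R3 ← R3 − (1/5)·R2: [0, 0, 0]
R4 ← R4 − (3/5)·R2: [0, 0, 0]
R5 ← R5 − (2/5)·R2: [0, 0, 0]
2 nonzero rows, so rank(BM) = 2.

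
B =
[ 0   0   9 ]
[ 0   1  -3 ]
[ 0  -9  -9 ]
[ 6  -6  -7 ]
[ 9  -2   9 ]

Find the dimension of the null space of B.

0

Row reduce to echelon form.
Swap R1 ↔ R4
R5 ← R5 − (3/2)·R1: [0, 7, 39/2]
R3 ← R3 + (9)·R2: [0, 0, -36]
R5 ← R5 − (7)·R2: [0, 0, 81/2]
R4 ← R4 + (1/4)·R3: [0, 0, 0]
R5 ← R5 + (9/8)·R3: [0, 0, 0]
3 nonzero rows, so rank(B) = 3.
B has 3 columns; by rank–nullity, nullity = 3 − 3 = 0.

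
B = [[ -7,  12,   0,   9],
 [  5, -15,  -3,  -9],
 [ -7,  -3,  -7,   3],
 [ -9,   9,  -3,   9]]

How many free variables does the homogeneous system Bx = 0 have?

2

Row reduce to echelon form.
R2 ← R2 + (5/7)·R1: [0, -45/7, -3, -18/7]
R3 ← R3 − R1: [0, -15, -7, -6]
R4 ← R4 − (9/7)·R1: [0, -45/7, -3, -18/7]
R3 ← R3 − (7/3)·R2: [0, 0, 0, 0]
R4 ← R4 − R2: [0, 0, 0, 0]
2 nonzero rows, so rank(B) = 2.
B has 4 columns; by rank–nullity, nullity = 4 − 2 = 2.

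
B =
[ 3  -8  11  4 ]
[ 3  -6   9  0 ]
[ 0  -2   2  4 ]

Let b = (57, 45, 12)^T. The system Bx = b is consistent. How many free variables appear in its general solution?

2

Row reduce the augmented matrix [B | b].
R2 ← R2 − R1: [0, 2, -2, -4, -12]
R3 ← R3 + R2: [0, 0, 0, 0, 0]
The echelon form has 2 nonzero rows, and every pivot lies in the first 4 columns, so rank(B) = rank([B|b]) = 2.
The system is consistent.
Free variables = (unknowns) − (rank) = 4 − 2 = 2.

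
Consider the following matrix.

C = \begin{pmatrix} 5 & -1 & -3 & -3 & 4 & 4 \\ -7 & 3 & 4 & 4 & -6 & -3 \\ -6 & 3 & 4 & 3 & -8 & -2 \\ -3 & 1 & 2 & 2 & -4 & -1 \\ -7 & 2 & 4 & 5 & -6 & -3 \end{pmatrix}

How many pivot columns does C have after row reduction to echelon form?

Row reduce to echelon form.
R2 ← R2 + (7/5)·R1: [0, 8/5, -1/5, -1/5, -2/5, 13/5]
R3 ← R3 + (6/5)·R1: [0, 9/5, 2/5, -3/5, -16/5, 14/5]
R4 ← R4 + (3/5)·R1: [0, 2/5, 1/5, 1/5, -8/5, 7/5]
R5 ← R5 + (7/5)·R1: [0, 3/5, -1/5, 4/5, -2/5, 13/5]
R3 ← R3 − (9/8)·R2: [0, 0, 5/8, -3/8, -11/4, -1/8]
R4 ← R4 − (1/4)·R2: [0, 0, 1/4, 1/4, -3/2, 3/4]
R5 ← R5 − (3/8)·R2: [0, 0, -1/8, 7/8, -1/4, 13/8]
R4 ← R4 − (2/5)·R3: [0, 0, 0, 2/5, -2/5, 4/5]
R5 ← R5 + (1/5)·R3: [0, 0, 0, 4/5, -4/5, 8/5]
R5 ← R5 − (2)·R4: [0, 0, 0, 0, 0, 0]
Echelon form has 4 nonzero rows, so rank(C) = 4.
Each nonzero row contributes one pivot column: 4 pivot columns.

4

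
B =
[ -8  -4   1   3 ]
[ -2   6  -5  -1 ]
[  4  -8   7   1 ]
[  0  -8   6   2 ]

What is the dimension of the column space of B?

Row reduce to echelon form.
R2 ← R2 − (1/4)·R1: [0, 7, -21/4, -7/4]
R3 ← R3 + (1/2)·R1: [0, -10, 15/2, 5/2]
R3 ← R3 + (10/7)·R2: [0, 0, 0, 0]
R4 ← R4 + (8/7)·R2: [0, 0, 0, 0]
Echelon form has 2 nonzero rows, so rank(B) = 2.
The column space has dimension equal to the rank: 2.

2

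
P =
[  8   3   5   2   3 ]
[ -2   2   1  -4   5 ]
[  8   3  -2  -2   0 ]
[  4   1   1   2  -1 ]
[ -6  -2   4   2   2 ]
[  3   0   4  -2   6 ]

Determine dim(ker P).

Row reduce to echelon form.
R2 ← R2 + (1/4)·R1: [0, 11/4, 9/4, -7/2, 23/4]
R3 ← R3 − R1: [0, 0, -7, -4, -3]
R4 ← R4 − (1/2)·R1: [0, -1/2, -3/2, 1, -5/2]
R5 ← R5 + (3/4)·R1: [0, 1/4, 31/4, 7/2, 17/4]
R6 ← R6 − (3/8)·R1: [0, -9/8, 17/8, -11/4, 39/8]
R4 ← R4 + (2/11)·R2: [0, 0, -12/11, 4/11, -16/11]
R5 ← R5 − (1/11)·R2: [0, 0, 83/11, 42/11, 41/11]
R6 ← R6 + (9/22)·R2: [0, 0, 67/22, -46/11, 159/22]
R4 ← R4 − (12/77)·R3: [0, 0, 0, 76/77, -76/77]
R5 ← R5 + (83/77)·R3: [0, 0, 0, -38/77, 38/77]
R6 ← R6 + (67/154)·R3: [0, 0, 0, -456/77, 456/77]
R5 ← R5 + (1/2)·R4: [0, 0, 0, 0, 0]
R6 ← R6 + (6)·R4: [0, 0, 0, 0, 0]
4 nonzero rows, so rank(P) = 4.
P has 5 columns; by rank–nullity, nullity = 5 − 4 = 1.

1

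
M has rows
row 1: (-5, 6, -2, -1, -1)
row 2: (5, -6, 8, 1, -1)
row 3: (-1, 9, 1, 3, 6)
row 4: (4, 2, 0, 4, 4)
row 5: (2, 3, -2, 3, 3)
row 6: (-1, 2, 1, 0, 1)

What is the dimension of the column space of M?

4

Row reduce to echelon form.
R2 ← R2 + R1: [0, 0, 6, 0, -2]
R3 ← R3 − (1/5)·R1: [0, 39/5, 7/5, 16/5, 31/5]
R4 ← R4 + (4/5)·R1: [0, 34/5, -8/5, 16/5, 16/5]
R5 ← R5 + (2/5)·R1: [0, 27/5, -14/5, 13/5, 13/5]
R6 ← R6 − (1/5)·R1: [0, 4/5, 7/5, 1/5, 6/5]
Swap R2 ↔ R3
R4 ← R4 − (34/39)·R2: [0, 0, -110/39, 16/39, -86/39]
R5 ← R5 − (9/13)·R2: [0, 0, -49/13, 5/13, -22/13]
R6 ← R6 − (4/39)·R2: [0, 0, 49/39, -5/39, 22/39]
R4 ← R4 + (55/117)·R3: [0, 0, 0, 16/39, -368/117]
R5 ← R5 + (49/78)·R3: [0, 0, 0, 5/13, -115/39]
R6 ← R6 − (49/234)·R3: [0, 0, 0, -5/39, 115/117]
R5 ← R5 − (15/16)·R4: [0, 0, 0, 0, 0]
R6 ← R6 + (5/16)·R4: [0, 0, 0, 0, 0]
Echelon form has 4 nonzero rows, so rank(M) = 4.
The column space has dimension equal to the rank: 4.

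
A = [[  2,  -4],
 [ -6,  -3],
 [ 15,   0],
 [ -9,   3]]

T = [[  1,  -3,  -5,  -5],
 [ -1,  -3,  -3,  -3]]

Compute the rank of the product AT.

First compute AT:
[[  6,   6,   2,   2],
 [ -3,  27,  39,  39],
 [ 15, -45, -75, -75],
 [-12,  18,  36,  36]]
Now row reduce the product.
R2 ← R2 + (1/2)·R1: [0, 30, 40, 40]
R3 ← R3 − (5/2)·R1: [0, -60, -80, -80]
R4 ← R4 + (2)·R1: [0, 30, 40, 40]
R3 ← R3 + (2)·R2: [0, 0, 0, 0]
R4 ← R4 − R2: [0, 0, 0, 0]
2 nonzero rows, so rank(AT) = 2.

2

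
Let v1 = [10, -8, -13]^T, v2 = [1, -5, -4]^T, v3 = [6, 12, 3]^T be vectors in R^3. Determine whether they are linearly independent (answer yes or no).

Form the matrix with these vectors as rows and row reduce.
R2 ← R2 − (1/10)·R1: [0, -21/5, -27/10]
R3 ← R3 − (3/5)·R1: [0, 84/5, 54/5]
R3 ← R3 + (4)·R2: [0, 0, 0]
2 nonzero rows, so the 3 vectors span a space of dimension 2.
Since 2 < 3, the vectors are linearly dependent.

no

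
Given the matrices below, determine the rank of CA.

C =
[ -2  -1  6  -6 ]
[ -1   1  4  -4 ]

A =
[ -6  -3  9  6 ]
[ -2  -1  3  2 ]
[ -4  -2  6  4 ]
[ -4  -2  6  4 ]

First compute CA:
[[ 14,   7, -21, -14],
 [  4,   2,  -6,  -4]]
Now row reduce the product.
R2 ← R2 − (2/7)·R1: [0, 0, 0, 0]
1 nonzero row, so rank(CA) = 1.

1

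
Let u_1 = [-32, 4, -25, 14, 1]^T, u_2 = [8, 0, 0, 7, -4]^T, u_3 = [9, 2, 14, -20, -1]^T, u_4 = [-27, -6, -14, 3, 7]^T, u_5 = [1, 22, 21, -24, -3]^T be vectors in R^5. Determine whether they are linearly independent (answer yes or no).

Form the matrix with these vectors as rows and row reduce.
R2 ← R2 + (1/4)·R1: [0, 1, -25/4, 21/2, -15/4]
R3 ← R3 + (9/32)·R1: [0, 25/8, 223/32, -257/16, -23/32]
R4 ← R4 − (27/32)·R1: [0, -75/8, 227/32, -141/16, 197/32]
R5 ← R5 + (1/32)·R1: [0, 177/8, 647/32, -377/16, -95/32]
R3 ← R3 − (25/8)·R2: [0, 0, 53/2, -391/8, 11]
R4 ← R4 + (75/8)·R2: [0, 0, -103/2, 717/8, -29]
R5 ← R5 − (177/8)·R2: [0, 0, 317/2, -2047/8, 80]
R4 ← R4 + (103/53)·R3: [0, 0, 0, -284/53, -404/53]
R5 ← R5 − (317/53)·R3: [0, 0, 0, 1932/53, 753/53]
R5 ← R5 + (483/71)·R4: [0, 0, 0, 0, -2673/71]
5 nonzero rows, so the 5 vectors span a space of dimension 5.
Since 5 = 5, the vectors are linearly independent.

yes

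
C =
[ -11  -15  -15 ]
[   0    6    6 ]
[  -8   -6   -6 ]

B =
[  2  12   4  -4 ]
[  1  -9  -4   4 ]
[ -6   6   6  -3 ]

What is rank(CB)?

First compute CB:
[[ 53, -87, -74,  29],
 [-30, -18,  12,   6],
 [ 14, -78, -44,  26]]
Now row reduce the product.
R2 ← R2 + (30/53)·R1: [0, -3564/53, -1584/53, 1188/53]
R3 ← R3 − (14/53)·R1: [0, -2916/53, -1296/53, 972/53]
R3 ← R3 − (9/11)·R2: [0, 0, 0, 0]
2 nonzero rows, so rank(CB) = 2.

2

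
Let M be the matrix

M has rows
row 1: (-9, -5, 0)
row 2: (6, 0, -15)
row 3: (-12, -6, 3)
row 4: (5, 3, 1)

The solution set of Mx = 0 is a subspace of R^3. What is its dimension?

1

Row reduce to echelon form.
R2 ← R2 + (2/3)·R1: [0, -10/3, -15]
R3 ← R3 − (4/3)·R1: [0, 2/3, 3]
R4 ← R4 + (5/9)·R1: [0, 2/9, 1]
R3 ← R3 + (1/5)·R2: [0, 0, 0]
R4 ← R4 + (1/15)·R2: [0, 0, 0]
2 nonzero rows, so rank(M) = 2.
M has 3 columns; by rank–nullity, nullity = 3 − 2 = 1.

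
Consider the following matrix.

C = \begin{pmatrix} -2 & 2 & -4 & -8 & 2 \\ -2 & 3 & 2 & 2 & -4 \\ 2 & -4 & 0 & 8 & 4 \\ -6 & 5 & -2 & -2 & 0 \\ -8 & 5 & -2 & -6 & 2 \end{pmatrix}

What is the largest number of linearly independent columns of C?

Row reduce to echelon form.
R2 ← R2 − R1: [0, 1, 6, 10, -6]
R3 ← R3 + R1: [0, -2, -4, 0, 6]
R4 ← R4 − (3)·R1: [0, -1, 10, 22, -6]
R5 ← R5 − (4)·R1: [0, -3, 14, 26, -6]
R3 ← R3 + (2)·R2: [0, 0, 8, 20, -6]
R4 ← R4 + R2: [0, 0, 16, 32, -12]
R5 ← R5 + (3)·R2: [0, 0, 32, 56, -24]
R4 ← R4 − (2)·R3: [0, 0, 0, -8, 0]
R5 ← R5 − (4)·R3: [0, 0, 0, -24, 0]
R5 ← R5 − (3)·R4: [0, 0, 0, 0, 0]
Echelon form has 4 nonzero rows, so rank(C) = 4.
The rank gives the maximum number of linearly independent columns: 4.

4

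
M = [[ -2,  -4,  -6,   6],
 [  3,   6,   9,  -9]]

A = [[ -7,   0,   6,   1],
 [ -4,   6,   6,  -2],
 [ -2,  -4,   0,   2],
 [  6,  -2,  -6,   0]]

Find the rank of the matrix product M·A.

First compute MA:
[[ 78, -12, -72,  -6],
 [-117,  18, 108,   9]]
Now row reduce the product.
R2 ← R2 + (3/2)·R1: [0, 0, 0, 0]
1 nonzero row, so rank(MA) = 1.

1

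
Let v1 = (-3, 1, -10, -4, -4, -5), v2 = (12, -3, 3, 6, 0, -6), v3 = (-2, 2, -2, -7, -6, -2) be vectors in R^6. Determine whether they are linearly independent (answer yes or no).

Form the matrix with these vectors as rows and row reduce.
R2 ← R2 + (4)·R1: [0, 1, -37, -10, -16, -26]
R3 ← R3 − (2/3)·R1: [0, 4/3, 14/3, -13/3, -10/3, 4/3]
R3 ← R3 − (4/3)·R2: [0, 0, 54, 9, 18, 36]
3 nonzero rows, so the 3 vectors span a space of dimension 3.
Since 3 = 3, the vectors are linearly independent.

yes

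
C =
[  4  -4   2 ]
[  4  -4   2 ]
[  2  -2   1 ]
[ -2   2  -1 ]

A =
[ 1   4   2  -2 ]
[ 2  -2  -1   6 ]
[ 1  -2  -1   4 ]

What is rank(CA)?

1

First compute CA:
[[ -2,  20,  10, -24],
 [ -2,  20,  10, -24],
 [ -1,  10,   5, -12],
 [  1, -10,  -5,  12]]
Now row reduce the product.
R2 ← R2 − R1: [0, 0, 0, 0]
R3 ← R3 − (1/2)·R1: [0, 0, 0, 0]
R4 ← R4 + (1/2)·R1: [0, 0, 0, 0]
1 nonzero row, so rank(CA) = 1.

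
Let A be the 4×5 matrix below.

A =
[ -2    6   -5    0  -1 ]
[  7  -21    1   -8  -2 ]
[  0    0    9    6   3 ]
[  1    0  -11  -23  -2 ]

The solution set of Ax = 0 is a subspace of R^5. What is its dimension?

1

Row reduce to echelon form.
R2 ← R2 + (7/2)·R1: [0, 0, -33/2, -8, -11/2]
R4 ← R4 + (1/2)·R1: [0, 3, -27/2, -23, -5/2]
Swap R2 ↔ R4
R4 ← R4 + (11/6)·R3: [0, 0, 0, 3, 0]
4 nonzero rows, so rank(A) = 4.
A has 5 columns; by rank–nullity, nullity = 5 − 4 = 1.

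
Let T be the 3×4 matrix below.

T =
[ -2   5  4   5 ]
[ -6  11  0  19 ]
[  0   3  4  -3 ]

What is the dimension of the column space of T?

3

Row reduce to echelon form.
R2 ← R2 − (3)·R1: [0, -4, -12, 4]
R3 ← R3 + (3/4)·R2: [0, 0, -5, 0]
Echelon form has 3 nonzero rows, so rank(T) = 3.
The column space has dimension equal to the rank: 3.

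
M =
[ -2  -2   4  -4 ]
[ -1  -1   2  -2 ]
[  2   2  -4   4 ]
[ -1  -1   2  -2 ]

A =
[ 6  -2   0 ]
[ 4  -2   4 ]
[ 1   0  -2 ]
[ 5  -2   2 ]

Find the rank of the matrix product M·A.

First compute MA:
[[-36,  16, -24],
 [-18,   8, -12],
 [ 36, -16,  24],
 [-18,   8, -12]]
Now row reduce the product.
R2 ← R2 − (1/2)·R1: [0, 0, 0]
R3 ← R3 + R1: [0, 0, 0]
R4 ← R4 − (1/2)·R1: [0, 0, 0]
1 nonzero row, so rank(MA) = 1.

1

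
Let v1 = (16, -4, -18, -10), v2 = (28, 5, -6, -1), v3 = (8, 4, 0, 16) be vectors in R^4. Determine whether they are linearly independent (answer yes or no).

Form the matrix with these vectors as rows and row reduce.
R2 ← R2 − (7/4)·R1: [0, 12, 51/2, 33/2]
R3 ← R3 − (1/2)·R1: [0, 6, 9, 21]
R3 ← R3 − (1/2)·R2: [0, 0, -15/4, 51/4]
3 nonzero rows, so the 3 vectors span a space of dimension 3.
Since 3 = 3, the vectors are linearly independent.

yes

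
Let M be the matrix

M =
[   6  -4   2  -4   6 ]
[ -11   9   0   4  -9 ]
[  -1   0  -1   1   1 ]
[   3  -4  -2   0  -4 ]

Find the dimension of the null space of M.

1

Row reduce to echelon form.
R2 ← R2 + (11/6)·R1: [0, 5/3, 11/3, -10/3, 2]
R3 ← R3 + (1/6)·R1: [0, -2/3, -2/3, 1/3, 2]
R4 ← R4 − (1/2)·R1: [0, -2, -3, 2, -7]
R3 ← R3 + (2/5)·R2: [0, 0, 4/5, -1, 14/5]
R4 ← R4 + (6/5)·R2: [0, 0, 7/5, -2, -23/5]
R4 ← R4 − (7/4)·R3: [0, 0, 0, -1/4, -19/2]
4 nonzero rows, so rank(M) = 4.
M has 5 columns; by rank–nullity, nullity = 5 − 4 = 1.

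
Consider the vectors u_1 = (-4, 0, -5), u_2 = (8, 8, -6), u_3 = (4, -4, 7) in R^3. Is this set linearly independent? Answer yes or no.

yes

Form the matrix with these vectors as rows and row reduce.
R2 ← R2 + (2)·R1: [0, 8, -16]
R3 ← R3 + R1: [0, -4, 2]
R3 ← R3 + (1/2)·R2: [0, 0, -6]
3 nonzero rows, so the 3 vectors span a space of dimension 3.
Since 3 = 3, the vectors are linearly independent.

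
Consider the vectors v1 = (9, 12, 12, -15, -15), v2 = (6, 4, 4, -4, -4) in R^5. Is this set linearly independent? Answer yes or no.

Form the matrix with these vectors as rows and row reduce.
R2 ← R2 − (2/3)·R1: [0, -4, -4, 6, 6]
2 nonzero rows, so the 2 vectors span a space of dimension 2.
Since 2 = 2, the vectors are linearly independent.

yes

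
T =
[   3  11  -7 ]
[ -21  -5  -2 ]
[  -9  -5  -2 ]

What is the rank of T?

3

Row reduce to echelon form.
R2 ← R2 + (7)·R1: [0, 72, -51]
R3 ← R3 + (3)·R1: [0, 28, -23]
R3 ← R3 − (7/18)·R2: [0, 0, -19/6]
Echelon form has 3 nonzero rows, so rank(T) = 3.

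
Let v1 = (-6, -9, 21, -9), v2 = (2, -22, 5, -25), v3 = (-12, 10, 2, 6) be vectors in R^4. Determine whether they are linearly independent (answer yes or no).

Form the matrix with these vectors as rows and row reduce.
R2 ← R2 + (1/3)·R1: [0, -25, 12, -28]
R3 ← R3 − (2)·R1: [0, 28, -40, 24]
R3 ← R3 + (28/25)·R2: [0, 0, -664/25, -184/25]
3 nonzero rows, so the 3 vectors span a space of dimension 3.
Since 3 = 3, the vectors are linearly independent.

yes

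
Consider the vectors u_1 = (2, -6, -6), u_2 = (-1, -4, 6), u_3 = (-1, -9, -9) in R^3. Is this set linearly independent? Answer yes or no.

yes

Form the matrix with these vectors as rows and row reduce.
R2 ← R2 + (1/2)·R1: [0, -7, 3]
R3 ← R3 + (1/2)·R1: [0, -12, -12]
R3 ← R3 − (12/7)·R2: [0, 0, -120/7]
3 nonzero rows, so the 3 vectors span a space of dimension 3.
Since 3 = 3, the vectors are linearly independent.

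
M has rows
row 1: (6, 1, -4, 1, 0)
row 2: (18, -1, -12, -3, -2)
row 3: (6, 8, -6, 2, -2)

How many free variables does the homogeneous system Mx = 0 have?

Row reduce to echelon form.
R2 ← R2 − (3)·R1: [0, -4, 0, -6, -2]
R3 ← R3 − R1: [0, 7, -2, 1, -2]
R3 ← R3 + (7/4)·R2: [0, 0, -2, -19/2, -11/2]
3 nonzero rows, so rank(M) = 3.
M has 5 columns; by rank–nullity, nullity = 5 − 3 = 2.

2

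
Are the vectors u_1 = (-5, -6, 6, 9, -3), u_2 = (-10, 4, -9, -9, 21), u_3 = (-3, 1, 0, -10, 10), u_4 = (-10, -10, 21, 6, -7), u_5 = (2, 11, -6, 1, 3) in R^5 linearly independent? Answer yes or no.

Form the matrix with these vectors as rows and row reduce.
R2 ← R2 − (2)·R1: [0, 16, -21, -27, 27]
R3 ← R3 − (3/5)·R1: [0, 23/5, -18/5, -77/5, 59/5]
R4 ← R4 − (2)·R1: [0, 2, 9, -12, -1]
R5 ← R5 + (2/5)·R1: [0, 43/5, -18/5, 23/5, 9/5]
R3 ← R3 − (23/80)·R2: [0, 0, 39/16, -611/80, 323/80]
R4 ← R4 − (1/8)·R2: [0, 0, 93/8, -69/8, -35/8]
R5 ← R5 − (43/80)·R2: [0, 0, 123/16, 1529/80, -1017/80]
R4 ← R4 − (62/13)·R3: [0, 0, 0, 139/5, -1536/65]
R5 ← R5 − (41/13)·R3: [0, 0, 0, 216/5, -1654/65]
R5 ← R5 − (216/139)·R4: [0, 0, 0, 0, 20374/1807]
5 nonzero rows, so the 5 vectors span a space of dimension 5.
Since 5 = 5, the vectors are linearly independent.

yes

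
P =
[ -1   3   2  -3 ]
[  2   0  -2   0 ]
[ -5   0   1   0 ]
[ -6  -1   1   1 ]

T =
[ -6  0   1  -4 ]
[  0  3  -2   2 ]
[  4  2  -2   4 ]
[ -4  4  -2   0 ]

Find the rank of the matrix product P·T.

First compute PT:
[[ 26,   1,  -5,  18],
 [-20,  -4,   6, -16],
 [ 34,   2,  -7,  24],
 [ 36,   3,  -8,  26]]
Now row reduce the product.
R2 ← R2 + (10/13)·R1: [0, -42/13, 28/13, -28/13]
R3 ← R3 − (17/13)·R1: [0, 9/13, -6/13, 6/13]
R4 ← R4 − (18/13)·R1: [0, 21/13, -14/13, 14/13]
R3 ← R3 + (3/14)·R2: [0, 0, 0, 0]
R4 ← R4 + (1/2)·R2: [0, 0, 0, 0]
2 nonzero rows, so rank(PT) = 2.

2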